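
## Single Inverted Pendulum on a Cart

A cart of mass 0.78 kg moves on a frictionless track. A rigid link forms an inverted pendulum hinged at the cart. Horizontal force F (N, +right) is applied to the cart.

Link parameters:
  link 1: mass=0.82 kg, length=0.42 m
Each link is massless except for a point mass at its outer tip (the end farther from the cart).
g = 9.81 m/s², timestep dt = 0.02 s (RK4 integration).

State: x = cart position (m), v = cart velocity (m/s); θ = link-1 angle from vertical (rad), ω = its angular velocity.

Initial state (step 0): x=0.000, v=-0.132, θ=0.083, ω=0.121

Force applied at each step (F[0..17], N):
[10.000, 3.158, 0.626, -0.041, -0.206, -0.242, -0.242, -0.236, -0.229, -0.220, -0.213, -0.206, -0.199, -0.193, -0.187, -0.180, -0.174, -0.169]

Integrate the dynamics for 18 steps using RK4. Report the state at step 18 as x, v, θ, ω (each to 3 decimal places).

Answer: x=0.034, v=0.040, θ=-0.001, ω=-0.050

Derivation:
apply F[0]=+10.000 → step 1: x=-0.000, v=0.106, θ=0.080, ω=-0.405
apply F[1]=+3.158 → step 2: x=0.003, v=0.171, θ=0.071, ω=-0.524
apply F[2]=+0.626 → step 3: x=0.006, v=0.174, θ=0.061, ω=-0.500
apply F[3]=-0.041 → step 4: x=0.009, v=0.161, θ=0.051, ω=-0.444
apply F[4]=-0.206 → step 5: x=0.012, v=0.146, θ=0.043, ω=-0.387
apply F[5]=-0.242 → step 6: x=0.015, v=0.132, θ=0.036, ω=-0.335
apply F[6]=-0.242 → step 7: x=0.018, v=0.119, θ=0.030, ω=-0.289
apply F[7]=-0.236 → step 8: x=0.020, v=0.108, θ=0.024, ω=-0.249
apply F[8]=-0.229 → step 9: x=0.022, v=0.097, θ=0.020, ω=-0.214
apply F[9]=-0.220 → step 10: x=0.024, v=0.088, θ=0.016, ω=-0.184
apply F[10]=-0.213 → step 11: x=0.026, v=0.080, θ=0.012, ω=-0.158
apply F[11]=-0.206 → step 12: x=0.027, v=0.072, θ=0.009, ω=-0.135
apply F[12]=-0.199 → step 13: x=0.028, v=0.066, θ=0.007, ω=-0.115
apply F[13]=-0.193 → step 14: x=0.030, v=0.060, θ=0.005, ω=-0.098
apply F[14]=-0.187 → step 15: x=0.031, v=0.054, θ=0.003, ω=-0.083
apply F[15]=-0.180 → step 16: x=0.032, v=0.049, θ=0.001, ω=-0.071
apply F[16]=-0.174 → step 17: x=0.033, v=0.044, θ=-0.000, ω=-0.059
apply F[17]=-0.169 → step 18: x=0.034, v=0.040, θ=-0.001, ω=-0.050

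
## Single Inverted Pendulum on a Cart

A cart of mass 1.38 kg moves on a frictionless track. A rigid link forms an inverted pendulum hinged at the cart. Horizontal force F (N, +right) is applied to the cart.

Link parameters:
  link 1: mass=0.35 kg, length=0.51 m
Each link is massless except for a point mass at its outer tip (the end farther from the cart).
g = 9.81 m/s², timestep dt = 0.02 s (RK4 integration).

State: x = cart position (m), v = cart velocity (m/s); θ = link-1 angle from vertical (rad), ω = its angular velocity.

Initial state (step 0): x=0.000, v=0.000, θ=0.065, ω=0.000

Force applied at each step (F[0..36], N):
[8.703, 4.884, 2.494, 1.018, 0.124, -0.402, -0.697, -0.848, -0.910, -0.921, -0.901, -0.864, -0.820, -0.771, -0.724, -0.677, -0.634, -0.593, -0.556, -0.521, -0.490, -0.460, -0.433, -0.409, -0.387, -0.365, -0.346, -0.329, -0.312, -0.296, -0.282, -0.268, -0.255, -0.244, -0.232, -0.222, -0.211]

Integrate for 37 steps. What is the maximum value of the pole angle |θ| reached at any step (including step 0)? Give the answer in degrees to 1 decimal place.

apply F[0]=+8.703 → step 1: x=0.001, v=0.123, θ=0.063, ω=-0.216
apply F[1]=+4.884 → step 2: x=0.004, v=0.191, θ=0.057, ω=-0.325
apply F[2]=+2.494 → step 3: x=0.009, v=0.224, θ=0.051, ω=-0.370
apply F[3]=+1.018 → step 4: x=0.013, v=0.236, θ=0.043, ω=-0.376
apply F[4]=+0.124 → step 5: x=0.018, v=0.236, θ=0.036, ω=-0.361
apply F[5]=-0.402 → step 6: x=0.022, v=0.229, θ=0.029, ω=-0.334
apply F[6]=-0.697 → step 7: x=0.027, v=0.218, θ=0.022, ω=-0.302
apply F[7]=-0.848 → step 8: x=0.031, v=0.204, θ=0.017, ω=-0.268
apply F[8]=-0.910 → step 9: x=0.035, v=0.190, θ=0.012, ω=-0.236
apply F[9]=-0.921 → step 10: x=0.039, v=0.177, θ=0.007, ω=-0.205
apply F[10]=-0.901 → step 11: x=0.042, v=0.163, θ=0.003, ω=-0.177
apply F[11]=-0.864 → step 12: x=0.045, v=0.151, θ=0.000, ω=-0.151
apply F[12]=-0.820 → step 13: x=0.048, v=0.139, θ=-0.003, ω=-0.129
apply F[13]=-0.771 → step 14: x=0.051, v=0.128, θ=-0.005, ω=-0.108
apply F[14]=-0.724 → step 15: x=0.053, v=0.118, θ=-0.007, ω=-0.091
apply F[15]=-0.677 → step 16: x=0.056, v=0.108, θ=-0.009, ω=-0.075
apply F[16]=-0.634 → step 17: x=0.058, v=0.099, θ=-0.010, ω=-0.062
apply F[17]=-0.593 → step 18: x=0.060, v=0.091, θ=-0.011, ω=-0.050
apply F[18]=-0.556 → step 19: x=0.061, v=0.084, θ=-0.012, ω=-0.040
apply F[19]=-0.521 → step 20: x=0.063, v=0.077, θ=-0.013, ω=-0.031
apply F[20]=-0.490 → step 21: x=0.064, v=0.071, θ=-0.013, ω=-0.023
apply F[21]=-0.460 → step 22: x=0.066, v=0.065, θ=-0.014, ω=-0.017
apply F[22]=-0.433 → step 23: x=0.067, v=0.059, θ=-0.014, ω=-0.011
apply F[23]=-0.409 → step 24: x=0.068, v=0.054, θ=-0.014, ω=-0.006
apply F[24]=-0.387 → step 25: x=0.069, v=0.049, θ=-0.014, ω=-0.002
apply F[25]=-0.365 → step 26: x=0.070, v=0.044, θ=-0.014, ω=0.001
apply F[26]=-0.346 → step 27: x=0.071, v=0.040, θ=-0.014, ω=0.004
apply F[27]=-0.329 → step 28: x=0.072, v=0.036, θ=-0.014, ω=0.007
apply F[28]=-0.312 → step 29: x=0.072, v=0.032, θ=-0.014, ω=0.009
apply F[29]=-0.296 → step 30: x=0.073, v=0.028, θ=-0.014, ω=0.011
apply F[30]=-0.282 → step 31: x=0.074, v=0.025, θ=-0.013, ω=0.012
apply F[31]=-0.268 → step 32: x=0.074, v=0.022, θ=-0.013, ω=0.014
apply F[32]=-0.255 → step 33: x=0.074, v=0.019, θ=-0.013, ω=0.015
apply F[33]=-0.244 → step 34: x=0.075, v=0.016, θ=-0.013, ω=0.015
apply F[34]=-0.232 → step 35: x=0.075, v=0.013, θ=-0.012, ω=0.016
apply F[35]=-0.222 → step 36: x=0.075, v=0.010, θ=-0.012, ω=0.016
apply F[36]=-0.211 → step 37: x=0.075, v=0.008, θ=-0.012, ω=0.017
Max |angle| over trajectory = 0.065 rad = 3.7°.

Answer: 3.7°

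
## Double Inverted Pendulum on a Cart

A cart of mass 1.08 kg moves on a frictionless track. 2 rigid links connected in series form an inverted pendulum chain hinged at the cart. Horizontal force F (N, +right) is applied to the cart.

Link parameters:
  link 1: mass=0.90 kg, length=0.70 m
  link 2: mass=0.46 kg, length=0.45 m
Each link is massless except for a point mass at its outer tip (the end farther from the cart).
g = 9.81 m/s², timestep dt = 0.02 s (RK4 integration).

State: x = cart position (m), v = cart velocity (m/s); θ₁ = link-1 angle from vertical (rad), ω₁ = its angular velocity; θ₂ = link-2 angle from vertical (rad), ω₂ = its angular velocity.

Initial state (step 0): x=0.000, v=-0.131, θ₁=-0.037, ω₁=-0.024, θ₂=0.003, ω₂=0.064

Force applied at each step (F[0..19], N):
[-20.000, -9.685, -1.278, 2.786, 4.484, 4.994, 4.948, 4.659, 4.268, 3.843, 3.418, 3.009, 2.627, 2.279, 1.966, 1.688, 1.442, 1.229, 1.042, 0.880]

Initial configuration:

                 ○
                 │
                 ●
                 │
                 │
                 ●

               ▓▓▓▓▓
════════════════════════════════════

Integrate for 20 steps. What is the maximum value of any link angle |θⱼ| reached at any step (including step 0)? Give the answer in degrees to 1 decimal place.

apply F[0]=-20.000 → step 1: x=-0.006, v=-0.492, θ₁=-0.032, ω₁=0.476, θ₂=0.005, ω₂=0.091
apply F[1]=-9.685 → step 2: x=-0.018, v=-0.665, θ₁=-0.021, ω₁=0.710, θ₂=0.007, ω₂=0.113
apply F[2]=-1.278 → step 3: x=-0.031, v=-0.685, θ₁=-0.006, ω₁=0.732, θ₂=0.009, ω₂=0.126
apply F[3]=+2.786 → step 4: x=-0.044, v=-0.634, θ₁=0.008, ω₁=0.658, θ₂=0.012, ω₂=0.132
apply F[4]=+4.484 → step 5: x=-0.056, v=-0.554, θ₁=0.020, ω₁=0.548, θ₂=0.014, ω₂=0.132
apply F[5]=+4.994 → step 6: x=-0.067, v=-0.468, θ₁=0.029, ω₁=0.433, θ₂=0.017, ω₂=0.126
apply F[6]=+4.948 → step 7: x=-0.075, v=-0.384, θ₁=0.037, ω₁=0.326, θ₂=0.019, ω₂=0.116
apply F[7]=+4.659 → step 8: x=-0.082, v=-0.308, θ₁=0.043, ω₁=0.231, θ₂=0.021, ω₂=0.102
apply F[8]=+4.268 → step 9: x=-0.087, v=-0.240, θ₁=0.046, ω₁=0.150, θ₂=0.023, ω₂=0.088
apply F[9]=+3.843 → step 10: x=-0.092, v=-0.181, θ₁=0.049, ω₁=0.082, θ₂=0.025, ω₂=0.072
apply F[10]=+3.418 → step 11: x=-0.095, v=-0.130, θ₁=0.050, ω₁=0.026, θ₂=0.026, ω₂=0.056
apply F[11]=+3.009 → step 12: x=-0.097, v=-0.087, θ₁=0.050, ω₁=-0.018, θ₂=0.027, ω₂=0.041
apply F[12]=+2.627 → step 13: x=-0.098, v=-0.050, θ₁=0.049, ω₁=-0.053, θ₂=0.028, ω₂=0.026
apply F[13]=+2.279 → step 14: x=-0.099, v=-0.020, θ₁=0.048, ω₁=-0.079, θ₂=0.028, ω₂=0.013
apply F[14]=+1.966 → step 15: x=-0.099, v=0.004, θ₁=0.046, ω₁=-0.099, θ₂=0.028, ω₂=0.000
apply F[15]=+1.688 → step 16: x=-0.099, v=0.025, θ₁=0.044, ω₁=-0.112, θ₂=0.028, ω₂=-0.011
apply F[16]=+1.442 → step 17: x=-0.098, v=0.041, θ₁=0.042, ω₁=-0.121, θ₂=0.028, ω₂=-0.021
apply F[17]=+1.229 → step 18: x=-0.097, v=0.053, θ₁=0.039, ω₁=-0.126, θ₂=0.027, ω₂=-0.029
apply F[18]=+1.042 → step 19: x=-0.096, v=0.063, θ₁=0.037, ω₁=-0.128, θ₂=0.027, ω₂=-0.036
apply F[19]=+0.880 → step 20: x=-0.095, v=0.071, θ₁=0.034, ω₁=-0.128, θ₂=0.026, ω₂=-0.042
Max |angle| over trajectory = 0.050 rad = 2.9°.

Answer: 2.9°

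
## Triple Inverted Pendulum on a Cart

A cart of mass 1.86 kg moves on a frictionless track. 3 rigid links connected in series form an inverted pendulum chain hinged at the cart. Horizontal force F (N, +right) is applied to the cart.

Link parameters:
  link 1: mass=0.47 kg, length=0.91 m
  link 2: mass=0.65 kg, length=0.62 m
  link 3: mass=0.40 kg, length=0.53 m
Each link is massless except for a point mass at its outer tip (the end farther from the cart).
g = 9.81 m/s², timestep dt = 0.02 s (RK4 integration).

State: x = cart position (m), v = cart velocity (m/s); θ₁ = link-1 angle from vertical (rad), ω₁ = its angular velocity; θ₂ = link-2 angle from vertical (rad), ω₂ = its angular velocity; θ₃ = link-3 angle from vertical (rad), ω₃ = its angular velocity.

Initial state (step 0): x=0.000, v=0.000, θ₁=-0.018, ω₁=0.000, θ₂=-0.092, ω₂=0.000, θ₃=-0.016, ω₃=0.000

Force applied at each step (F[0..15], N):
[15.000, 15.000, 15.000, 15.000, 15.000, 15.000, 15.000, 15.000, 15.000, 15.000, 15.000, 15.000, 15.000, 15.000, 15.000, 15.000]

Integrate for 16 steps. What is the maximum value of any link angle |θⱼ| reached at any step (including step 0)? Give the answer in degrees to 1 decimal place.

Answer: 27.8°

Derivation:
apply F[0]=+15.000 → step 1: x=0.002, v=0.164, θ₁=-0.019, ω₁=-0.150, θ₂=-0.093, ω₂=-0.087, θ₃=-0.016, ω₃=0.044
apply F[1]=+15.000 → step 2: x=0.007, v=0.329, θ₁=-0.024, ω₁=-0.302, θ₂=-0.095, ω₂=-0.174, θ₃=-0.014, ω₃=0.089
apply F[2]=+15.000 → step 3: x=0.015, v=0.494, θ₁=-0.032, ω₁=-0.458, θ₂=-0.100, ω₂=-0.257, θ₃=-0.012, ω₃=0.137
apply F[3]=+15.000 → step 4: x=0.026, v=0.661, θ₁=-0.042, ω₁=-0.620, θ₂=-0.106, ω₂=-0.335, θ₃=-0.009, ω₃=0.187
apply F[4]=+15.000 → step 5: x=0.041, v=0.829, θ₁=-0.056, ω₁=-0.790, θ₂=-0.113, ω₂=-0.408, θ₃=-0.004, ω₃=0.242
apply F[5]=+15.000 → step 6: x=0.060, v=0.999, θ₁=-0.074, ω₁=-0.969, θ₂=-0.122, ω₂=-0.472, θ₃=0.001, ω₃=0.300
apply F[6]=+15.000 → step 7: x=0.081, v=1.171, θ₁=-0.095, ω₁=-1.159, θ₂=-0.132, ω₂=-0.527, θ₃=0.008, ω₃=0.361
apply F[7]=+15.000 → step 8: x=0.106, v=1.345, θ₁=-0.120, ω₁=-1.362, θ₂=-0.143, ω₂=-0.570, θ₃=0.015, ω₃=0.425
apply F[8]=+15.000 → step 9: x=0.135, v=1.520, θ₁=-0.150, ω₁=-1.577, θ₂=-0.155, ω₂=-0.599, θ₃=0.025, ω₃=0.488
apply F[9]=+15.000 → step 10: x=0.167, v=1.696, θ₁=-0.184, ω₁=-1.805, θ₂=-0.167, ω₂=-0.615, θ₃=0.035, ω₃=0.548
apply F[10]=+15.000 → step 11: x=0.203, v=1.871, θ₁=-0.222, ω₁=-2.042, θ₂=-0.179, ω₂=-0.619, θ₃=0.046, ω₃=0.601
apply F[11]=+15.000 → step 12: x=0.242, v=2.044, θ₁=-0.265, ω₁=-2.286, θ₂=-0.192, ω₂=-0.613, θ₃=0.059, ω₃=0.640
apply F[12]=+15.000 → step 13: x=0.285, v=2.212, θ₁=-0.314, ω₁=-2.530, θ₂=-0.204, ω₂=-0.606, θ₃=0.072, ω₃=0.661
apply F[13]=+15.000 → step 14: x=0.330, v=2.373, θ₁=-0.367, ω₁=-2.767, θ₂=-0.216, ω₂=-0.605, θ₃=0.085, ω₃=0.659
apply F[14]=+15.000 → step 15: x=0.379, v=2.525, θ₁=-0.424, ω₁=-2.991, θ₂=-0.228, ω₂=-0.623, θ₃=0.098, ω₃=0.630
apply F[15]=+15.000 → step 16: x=0.431, v=2.666, θ₁=-0.486, ω₁=-3.195, θ₂=-0.241, ω₂=-0.669, θ₃=0.110, ω₃=0.574
Max |angle| over trajectory = 0.486 rad = 27.8°.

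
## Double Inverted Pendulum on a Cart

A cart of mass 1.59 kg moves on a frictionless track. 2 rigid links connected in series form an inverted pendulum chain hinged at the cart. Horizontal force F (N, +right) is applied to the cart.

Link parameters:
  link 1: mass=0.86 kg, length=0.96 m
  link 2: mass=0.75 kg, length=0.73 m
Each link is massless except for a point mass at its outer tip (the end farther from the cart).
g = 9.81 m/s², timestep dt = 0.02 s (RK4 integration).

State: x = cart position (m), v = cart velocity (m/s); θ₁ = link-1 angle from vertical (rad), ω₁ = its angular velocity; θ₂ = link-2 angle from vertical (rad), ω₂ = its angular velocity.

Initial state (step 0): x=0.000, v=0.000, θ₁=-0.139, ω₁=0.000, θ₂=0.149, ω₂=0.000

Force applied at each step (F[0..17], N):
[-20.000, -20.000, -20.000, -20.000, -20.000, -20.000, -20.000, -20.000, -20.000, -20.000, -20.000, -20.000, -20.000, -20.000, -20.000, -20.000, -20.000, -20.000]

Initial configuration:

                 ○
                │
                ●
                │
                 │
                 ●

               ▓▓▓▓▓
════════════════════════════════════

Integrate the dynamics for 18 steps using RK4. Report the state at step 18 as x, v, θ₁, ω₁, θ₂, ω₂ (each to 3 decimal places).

apply F[0]=-20.000 → step 1: x=-0.002, v=-0.222, θ₁=-0.138, ω₁=0.149, θ₂=0.151, ω₂=0.153
apply F[1]=-20.000 → step 2: x=-0.009, v=-0.445, θ₁=-0.133, ω₁=0.300, θ₂=0.155, ω₂=0.305
apply F[2]=-20.000 → step 3: x=-0.020, v=-0.670, θ₁=-0.125, ω₁=0.455, θ₂=0.163, ω₂=0.455
apply F[3]=-20.000 → step 4: x=-0.036, v=-0.897, θ₁=-0.115, ω₁=0.617, θ₂=0.173, ω₂=0.601
apply F[4]=-20.000 → step 5: x=-0.056, v=-1.128, θ₁=-0.101, ω₁=0.786, θ₂=0.187, ω₂=0.742
apply F[5]=-20.000 → step 6: x=-0.081, v=-1.362, θ₁=-0.083, ω₁=0.966, θ₂=0.203, ω₂=0.876
apply F[6]=-20.000 → step 7: x=-0.110, v=-1.601, θ₁=-0.062, ω₁=1.158, θ₂=0.222, ω₂=1.001
apply F[7]=-20.000 → step 8: x=-0.145, v=-1.844, θ₁=-0.037, ω₁=1.365, θ₂=0.243, ω₂=1.115
apply F[8]=-20.000 → step 9: x=-0.184, v=-2.092, θ₁=-0.007, ω₁=1.588, θ₂=0.266, ω₂=1.214
apply F[9]=-20.000 → step 10: x=-0.229, v=-2.345, θ₁=0.027, ω₁=1.828, θ₂=0.291, ω₂=1.296
apply F[10]=-20.000 → step 11: x=-0.278, v=-2.601, θ₁=0.066, ω₁=2.086, θ₂=0.318, ω₂=1.358
apply F[11]=-20.000 → step 12: x=-0.333, v=-2.858, θ₁=0.110, ω₁=2.360, θ₂=0.346, ω₂=1.397
apply F[12]=-20.000 → step 13: x=-0.392, v=-3.113, θ₁=0.160, ω₁=2.649, θ₂=0.374, ω₂=1.411
apply F[13]=-20.000 → step 14: x=-0.457, v=-3.361, θ₁=0.216, ω₁=2.946, θ₂=0.402, ω₂=1.403
apply F[14]=-20.000 → step 15: x=-0.527, v=-3.597, θ₁=0.278, ω₁=3.246, θ₂=0.430, ω₂=1.376
apply F[15]=-20.000 → step 16: x=-0.601, v=-3.813, θ₁=0.346, ω₁=3.538, θ₂=0.457, ω₂=1.339
apply F[16]=-20.000 → step 17: x=-0.679, v=-4.004, θ₁=0.420, ω₁=3.813, θ₂=0.483, ω₂=1.304
apply F[17]=-20.000 → step 18: x=-0.761, v=-4.164, θ₁=0.498, ω₁=4.060, θ₂=0.509, ω₂=1.285

Answer: x=-0.761, v=-4.164, θ₁=0.498, ω₁=4.060, θ₂=0.509, ω₂=1.285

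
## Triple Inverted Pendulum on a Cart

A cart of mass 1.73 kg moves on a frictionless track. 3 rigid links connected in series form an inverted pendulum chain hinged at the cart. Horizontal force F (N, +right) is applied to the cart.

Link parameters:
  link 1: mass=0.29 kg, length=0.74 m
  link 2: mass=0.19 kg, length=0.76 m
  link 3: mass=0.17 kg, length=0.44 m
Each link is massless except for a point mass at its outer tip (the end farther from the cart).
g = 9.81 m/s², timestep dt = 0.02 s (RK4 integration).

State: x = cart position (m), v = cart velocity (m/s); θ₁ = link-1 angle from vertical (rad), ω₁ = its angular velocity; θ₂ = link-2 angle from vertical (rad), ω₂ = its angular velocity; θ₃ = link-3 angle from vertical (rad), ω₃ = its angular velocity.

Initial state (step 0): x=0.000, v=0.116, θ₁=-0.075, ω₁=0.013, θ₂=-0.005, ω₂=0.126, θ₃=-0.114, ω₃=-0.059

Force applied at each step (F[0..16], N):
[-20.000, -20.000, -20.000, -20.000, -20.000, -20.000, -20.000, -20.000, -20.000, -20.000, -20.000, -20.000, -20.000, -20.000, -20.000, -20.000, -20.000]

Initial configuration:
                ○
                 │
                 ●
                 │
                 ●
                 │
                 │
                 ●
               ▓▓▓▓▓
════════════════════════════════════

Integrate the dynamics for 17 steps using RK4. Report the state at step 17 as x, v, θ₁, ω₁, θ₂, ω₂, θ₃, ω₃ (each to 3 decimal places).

apply F[0]=-20.000 → step 1: x=0.000, v=-0.109, θ₁=-0.072, ω₁=0.273, θ₂=-0.002, ω₂=0.196, θ₃=-0.116, ω₃=-0.158
apply F[1]=-20.000 → step 2: x=-0.004, v=-0.335, θ₁=-0.064, ω₁=0.536, θ₂=0.003, ω₂=0.266, θ₃=-0.120, ω₃=-0.262
apply F[2]=-20.000 → step 3: x=-0.013, v=-0.562, θ₁=-0.051, ω₁=0.805, θ₂=0.009, ω₂=0.333, θ₃=-0.127, ω₃=-0.371
apply F[3]=-20.000 → step 4: x=-0.027, v=-0.790, θ₁=-0.032, ω₁=1.086, θ₂=0.016, ω₂=0.394, θ₃=-0.135, ω₃=-0.484
apply F[4]=-20.000 → step 5: x=-0.045, v=-1.020, θ₁=-0.007, ω₁=1.380, θ₂=0.025, ω₂=0.446, θ₃=-0.146, ω₃=-0.601
apply F[5]=-20.000 → step 6: x=-0.068, v=-1.252, θ₁=0.024, ω₁=1.689, θ₂=0.034, ω₂=0.486, θ₃=-0.159, ω₃=-0.718
apply F[6]=-20.000 → step 7: x=-0.095, v=-1.485, θ₁=0.061, ω₁=2.015, θ₂=0.044, ω₂=0.514, θ₃=-0.175, ω₃=-0.827
apply F[7]=-20.000 → step 8: x=-0.127, v=-1.719, θ₁=0.104, ω₁=2.357, θ₂=0.054, ω₂=0.528, θ₃=-0.192, ω₃=-0.920
apply F[8]=-20.000 → step 9: x=-0.164, v=-1.954, θ₁=0.155, ω₁=2.712, θ₂=0.065, ω₂=0.532, θ₃=-0.211, ω₃=-0.983
apply F[9]=-20.000 → step 10: x=-0.205, v=-2.186, θ₁=0.213, ω₁=3.072, θ₂=0.076, ω₂=0.529, θ₃=-0.231, ω₃=-1.003
apply F[10]=-20.000 → step 11: x=-0.251, v=-2.415, θ₁=0.278, ω₁=3.429, θ₂=0.086, ω₂=0.530, θ₃=-0.251, ω₃=-0.967
apply F[11]=-20.000 → step 12: x=-0.302, v=-2.638, θ₁=0.350, ω₁=3.772, θ₂=0.097, ω₂=0.548, θ₃=-0.270, ω₃=-0.865
apply F[12]=-20.000 → step 13: x=-0.357, v=-2.853, θ₁=0.428, ω₁=4.090, θ₂=0.108, ω₂=0.599, θ₃=-0.285, ω₃=-0.694
apply F[13]=-20.000 → step 14: x=-0.416, v=-3.058, θ₁=0.513, ω₁=4.375, θ₂=0.121, ω₂=0.698, θ₃=-0.297, ω₃=-0.458
apply F[14]=-20.000 → step 15: x=-0.479, v=-3.252, θ₁=0.603, ω₁=4.624, θ₂=0.137, ω₂=0.856, θ₃=-0.303, ω₃=-0.165
apply F[15]=-20.000 → step 16: x=-0.546, v=-3.434, θ₁=0.698, ω₁=4.833, θ₂=0.156, ω₂=1.079, θ₃=-0.303, ω₃=0.174
apply F[16]=-20.000 → step 17: x=-0.616, v=-3.605, θ₁=0.796, ω₁=5.006, θ₂=0.180, ω₂=1.370, θ₃=-0.296, ω₃=0.548

Answer: x=-0.616, v=-3.605, θ₁=0.796, ω₁=5.006, θ₂=0.180, ω₂=1.370, θ₃=-0.296, ω₃=0.548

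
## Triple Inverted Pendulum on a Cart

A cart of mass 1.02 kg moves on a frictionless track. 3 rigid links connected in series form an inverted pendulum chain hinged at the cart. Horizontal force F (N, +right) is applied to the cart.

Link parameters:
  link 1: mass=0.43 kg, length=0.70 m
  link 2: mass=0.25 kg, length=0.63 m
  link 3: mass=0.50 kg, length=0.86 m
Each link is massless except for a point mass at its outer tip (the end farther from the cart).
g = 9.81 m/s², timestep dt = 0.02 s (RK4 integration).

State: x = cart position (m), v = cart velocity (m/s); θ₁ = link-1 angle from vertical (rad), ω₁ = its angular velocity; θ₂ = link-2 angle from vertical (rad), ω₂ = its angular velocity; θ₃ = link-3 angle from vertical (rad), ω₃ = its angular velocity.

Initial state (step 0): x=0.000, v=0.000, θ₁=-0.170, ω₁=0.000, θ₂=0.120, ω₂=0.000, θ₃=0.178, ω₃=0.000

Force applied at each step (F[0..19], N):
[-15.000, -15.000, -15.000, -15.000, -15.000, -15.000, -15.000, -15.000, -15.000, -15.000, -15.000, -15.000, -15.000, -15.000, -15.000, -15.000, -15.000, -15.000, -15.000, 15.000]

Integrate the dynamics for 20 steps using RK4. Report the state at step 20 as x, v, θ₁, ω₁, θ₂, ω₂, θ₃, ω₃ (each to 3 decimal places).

apply F[0]=-15.000 → step 1: x=-0.003, v=-0.254, θ₁=-0.168, ω₁=0.170, θ₂=0.122, ω₂=0.221, θ₃=0.178, ω₃=0.039
apply F[1]=-15.000 → step 2: x=-0.010, v=-0.509, θ₁=-0.163, ω₁=0.344, θ₂=0.129, ω₂=0.442, θ₃=0.180, ω₃=0.076
apply F[2]=-15.000 → step 3: x=-0.023, v=-0.767, θ₁=-0.154, ω₁=0.527, θ₂=0.140, ω₂=0.666, θ₃=0.181, ω₃=0.106
apply F[3]=-15.000 → step 4: x=-0.041, v=-1.028, θ₁=-0.142, ω₁=0.722, θ₂=0.155, ω₂=0.891, θ₃=0.184, ω₃=0.129
apply F[4]=-15.000 → step 5: x=-0.064, v=-1.293, θ₁=-0.125, ω₁=0.934, θ₂=0.176, ω₂=1.117, θ₃=0.186, ω₃=0.141
apply F[5]=-15.000 → step 6: x=-0.093, v=-1.564, θ₁=-0.104, ω₁=1.170, θ₂=0.200, ω₂=1.341, θ₃=0.189, ω₃=0.141
apply F[6]=-15.000 → step 7: x=-0.127, v=-1.842, θ₁=-0.078, ω₁=1.435, θ₂=0.229, ω₂=1.556, θ₃=0.192, ω₃=0.130
apply F[7]=-15.000 → step 8: x=-0.166, v=-2.126, θ₁=-0.047, ω₁=1.734, θ₂=0.262, ω₂=1.754, θ₃=0.194, ω₃=0.109
apply F[8]=-15.000 → step 9: x=-0.212, v=-2.416, θ₁=-0.009, ω₁=2.074, θ₂=0.299, ω₂=1.922, θ₃=0.196, ω₃=0.083
apply F[9]=-15.000 → step 10: x=-0.263, v=-2.712, θ₁=0.036, ω₁=2.458, θ₂=0.339, ω₂=2.044, θ₃=0.198, ω₃=0.060
apply F[10]=-15.000 → step 11: x=-0.320, v=-3.008, θ₁=0.090, ω₁=2.887, θ₂=0.380, ω₂=2.100, θ₃=0.199, ω₃=0.052
apply F[11]=-15.000 → step 12: x=-0.383, v=-3.301, θ₁=0.152, ω₁=3.354, θ₂=0.422, ω₂=2.074, θ₃=0.200, ω₃=0.071
apply F[12]=-15.000 → step 13: x=-0.452, v=-3.582, θ₁=0.224, ω₁=3.846, θ₂=0.463, ω₂=1.952, θ₃=0.202, ω₃=0.134
apply F[13]=-15.000 → step 14: x=-0.526, v=-3.839, θ₁=0.306, ω₁=4.342, θ₂=0.500, ω₂=1.736, θ₃=0.206, ω₃=0.254
apply F[14]=-15.000 → step 15: x=-0.606, v=-4.062, θ₁=0.398, ω₁=4.809, θ₂=0.532, ω₂=1.448, θ₃=0.213, ω₃=0.440
apply F[15]=-15.000 → step 16: x=-0.689, v=-4.239, θ₁=0.498, ω₁=5.212, θ₂=0.557, ω₂=1.130, θ₃=0.224, ω₃=0.692
apply F[16]=-15.000 → step 17: x=-0.775, v=-4.364, θ₁=0.605, ω₁=5.521, θ₂=0.577, ω₂=0.846, θ₃=0.241, ω₃=0.997
apply F[17]=-15.000 → step 18: x=-0.863, v=-4.440, θ₁=0.718, ω₁=5.724, θ₂=0.592, ω₂=0.655, θ₃=0.264, ω₃=1.328
apply F[18]=-15.000 → step 19: x=-0.952, v=-4.478, θ₁=0.834, ω₁=5.826, θ₂=0.604, ω₂=0.601, θ₃=0.294, ω₃=1.659
apply F[19]=+15.000 → step 20: x=-1.038, v=-4.123, θ₁=0.949, ω₁=5.675, θ₂=0.616, ω₂=0.601, θ₃=0.328, ω₃=1.735

Answer: x=-1.038, v=-4.123, θ₁=0.949, ω₁=5.675, θ₂=0.616, ω₂=0.601, θ₃=0.328, ω₃=1.735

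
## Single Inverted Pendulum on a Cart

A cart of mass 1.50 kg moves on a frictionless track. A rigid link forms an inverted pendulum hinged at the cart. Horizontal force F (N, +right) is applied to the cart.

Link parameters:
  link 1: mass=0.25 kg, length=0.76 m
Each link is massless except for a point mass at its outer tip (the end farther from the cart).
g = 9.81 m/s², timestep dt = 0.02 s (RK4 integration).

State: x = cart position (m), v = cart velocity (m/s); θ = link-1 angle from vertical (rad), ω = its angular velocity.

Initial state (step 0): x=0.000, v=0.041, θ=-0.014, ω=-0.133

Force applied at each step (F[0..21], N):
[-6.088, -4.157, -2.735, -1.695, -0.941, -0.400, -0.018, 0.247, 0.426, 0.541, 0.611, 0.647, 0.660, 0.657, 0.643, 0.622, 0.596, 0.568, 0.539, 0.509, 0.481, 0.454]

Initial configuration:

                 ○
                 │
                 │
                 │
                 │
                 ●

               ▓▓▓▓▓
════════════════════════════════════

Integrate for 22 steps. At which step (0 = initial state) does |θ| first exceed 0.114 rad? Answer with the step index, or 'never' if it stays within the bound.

Answer: never

Derivation:
apply F[0]=-6.088 → step 1: x=0.000, v=-0.040, θ=-0.016, ω=-0.031
apply F[1]=-4.157 → step 2: x=-0.001, v=-0.095, θ=-0.016, ω=0.037
apply F[2]=-2.735 → step 3: x=-0.004, v=-0.131, θ=-0.014, ω=0.081
apply F[3]=-1.695 → step 4: x=-0.006, v=-0.153, θ=-0.013, ω=0.107
apply F[4]=-0.941 → step 5: x=-0.010, v=-0.165, θ=-0.010, ω=0.120
apply F[5]=-0.400 → step 6: x=-0.013, v=-0.170, θ=-0.008, ω=0.124
apply F[6]=-0.018 → step 7: x=-0.016, v=-0.170, θ=-0.005, ω=0.122
apply F[7]=+0.247 → step 8: x=-0.020, v=-0.167, θ=-0.003, ω=0.117
apply F[8]=+0.426 → step 9: x=-0.023, v=-0.161, θ=-0.001, ω=0.109
apply F[9]=+0.541 → step 10: x=-0.026, v=-0.154, θ=0.001, ω=0.099
apply F[10]=+0.611 → step 11: x=-0.029, v=-0.146, θ=0.003, ω=0.089
apply F[11]=+0.647 → step 12: x=-0.032, v=-0.137, θ=0.005, ω=0.079
apply F[12]=+0.660 → step 13: x=-0.035, v=-0.128, θ=0.006, ω=0.069
apply F[13]=+0.657 → step 14: x=-0.037, v=-0.120, θ=0.008, ω=0.060
apply F[14]=+0.643 → step 15: x=-0.039, v=-0.112, θ=0.009, ω=0.051
apply F[15]=+0.622 → step 16: x=-0.042, v=-0.104, θ=0.010, ω=0.043
apply F[16]=+0.596 → step 17: x=-0.044, v=-0.096, θ=0.011, ω=0.036
apply F[17]=+0.568 → step 18: x=-0.045, v=-0.089, θ=0.011, ω=0.029
apply F[18]=+0.539 → step 19: x=-0.047, v=-0.082, θ=0.012, ω=0.023
apply F[19]=+0.509 → step 20: x=-0.049, v=-0.076, θ=0.012, ω=0.018
apply F[20]=+0.481 → step 21: x=-0.050, v=-0.070, θ=0.012, ω=0.013
apply F[21]=+0.454 → step 22: x=-0.051, v=-0.064, θ=0.013, ω=0.009
max |θ| = 0.016 ≤ 0.114 over all 23 states.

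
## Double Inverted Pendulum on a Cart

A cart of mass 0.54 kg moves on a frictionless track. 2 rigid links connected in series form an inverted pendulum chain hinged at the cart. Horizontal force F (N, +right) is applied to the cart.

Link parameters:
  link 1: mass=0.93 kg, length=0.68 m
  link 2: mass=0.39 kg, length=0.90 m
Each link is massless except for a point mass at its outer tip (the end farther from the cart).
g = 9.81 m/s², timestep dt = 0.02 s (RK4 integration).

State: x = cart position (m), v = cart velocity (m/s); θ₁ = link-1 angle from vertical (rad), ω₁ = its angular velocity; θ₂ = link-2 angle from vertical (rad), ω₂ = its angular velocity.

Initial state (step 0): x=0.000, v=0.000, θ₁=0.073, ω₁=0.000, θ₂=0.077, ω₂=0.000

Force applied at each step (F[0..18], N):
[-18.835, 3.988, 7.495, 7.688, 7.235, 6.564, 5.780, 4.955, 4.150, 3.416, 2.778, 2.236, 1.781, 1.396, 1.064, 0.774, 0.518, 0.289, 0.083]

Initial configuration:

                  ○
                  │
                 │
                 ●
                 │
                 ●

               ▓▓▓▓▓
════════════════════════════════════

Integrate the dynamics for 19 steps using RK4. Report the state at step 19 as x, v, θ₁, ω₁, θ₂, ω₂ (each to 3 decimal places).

apply F[0]=-18.835 → step 1: x=-0.007, v=-0.723, θ₁=0.084, ω₁=1.082, θ₂=0.077, ω₂=0.000
apply F[1]=+3.988 → step 2: x=-0.021, v=-0.619, θ₁=0.104, ω₁=0.959, θ₂=0.077, ω₂=-0.005
apply F[2]=+7.495 → step 3: x=-0.031, v=-0.399, θ₁=0.120, ω₁=0.675, θ₂=0.077, ω₂=-0.017
apply F[3]=+7.688 → step 4: x=-0.037, v=-0.182, θ₁=0.131, ω₁=0.401, θ₂=0.076, ω₂=-0.034
apply F[4]=+7.235 → step 5: x=-0.038, v=0.014, θ₁=0.137, ω₁=0.161, θ₂=0.075, ω₂=-0.054
apply F[5]=+6.564 → step 6: x=-0.036, v=0.185, θ₁=0.138, ω₁=-0.038, θ₂=0.074, ω₂=-0.076
apply F[6]=+5.780 → step 7: x=-0.031, v=0.327, θ₁=0.136, ω₁=-0.199, θ₂=0.072, ω₂=-0.097
apply F[7]=+4.955 → step 8: x=-0.023, v=0.443, θ₁=0.131, ω₁=-0.321, θ₂=0.070, ω₂=-0.118
apply F[8]=+4.150 → step 9: x=-0.014, v=0.534, θ₁=0.123, ω₁=-0.409, θ₂=0.068, ω₂=-0.136
apply F[9]=+3.416 → step 10: x=-0.002, v=0.602, θ₁=0.114, ω₁=-0.469, θ₂=0.065, ω₂=-0.153
apply F[10]=+2.778 → step 11: x=0.010, v=0.653, θ₁=0.105, ω₁=-0.505, θ₂=0.062, ω₂=-0.167
apply F[11]=+2.236 → step 12: x=0.024, v=0.688, θ₁=0.094, ω₁=-0.523, θ₂=0.058, ω₂=-0.180
apply F[12]=+1.781 → step 13: x=0.038, v=0.712, θ₁=0.084, ω₁=-0.529, θ₂=0.054, ω₂=-0.190
apply F[13]=+1.396 → step 14: x=0.052, v=0.726, θ₁=0.073, ω₁=-0.524, θ₂=0.050, ω₂=-0.198
apply F[14]=+1.064 → step 15: x=0.067, v=0.734, θ₁=0.063, ω₁=-0.513, θ₂=0.046, ω₂=-0.204
apply F[15]=+0.774 → step 16: x=0.081, v=0.735, θ₁=0.053, ω₁=-0.497, θ₂=0.042, ω₂=-0.208
apply F[16]=+0.518 → step 17: x=0.096, v=0.732, θ₁=0.043, ω₁=-0.477, θ₂=0.038, ω₂=-0.210
apply F[17]=+0.289 → step 18: x=0.110, v=0.724, θ₁=0.034, ω₁=-0.454, θ₂=0.034, ω₂=-0.211
apply F[18]=+0.083 → step 19: x=0.125, v=0.713, θ₁=0.025, ω₁=-0.430, θ₂=0.030, ω₂=-0.210

Answer: x=0.125, v=0.713, θ₁=0.025, ω₁=-0.430, θ₂=0.030, ω₂=-0.210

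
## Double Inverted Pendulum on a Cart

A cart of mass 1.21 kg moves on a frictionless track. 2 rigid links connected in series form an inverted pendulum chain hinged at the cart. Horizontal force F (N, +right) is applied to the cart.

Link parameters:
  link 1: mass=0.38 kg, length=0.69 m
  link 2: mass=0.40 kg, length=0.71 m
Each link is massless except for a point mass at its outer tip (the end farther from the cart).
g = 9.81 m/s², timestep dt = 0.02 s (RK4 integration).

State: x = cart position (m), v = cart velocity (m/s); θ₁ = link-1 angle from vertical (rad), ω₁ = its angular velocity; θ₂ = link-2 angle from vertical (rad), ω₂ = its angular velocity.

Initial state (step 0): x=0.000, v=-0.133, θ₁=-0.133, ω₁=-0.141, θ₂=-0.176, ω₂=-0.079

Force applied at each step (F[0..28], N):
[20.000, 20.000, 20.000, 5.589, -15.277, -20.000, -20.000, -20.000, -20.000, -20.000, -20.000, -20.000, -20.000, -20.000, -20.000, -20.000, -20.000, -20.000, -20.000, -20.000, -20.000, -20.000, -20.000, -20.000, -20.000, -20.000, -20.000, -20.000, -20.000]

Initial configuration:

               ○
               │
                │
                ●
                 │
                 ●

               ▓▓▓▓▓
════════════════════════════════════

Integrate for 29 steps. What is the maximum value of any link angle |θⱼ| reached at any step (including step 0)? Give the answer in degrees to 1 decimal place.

Answer: 37.2°

Derivation:
apply F[0]=+20.000 → step 1: x=0.001, v=0.210, θ₁=-0.141, ω₁=-0.663, θ₂=-0.178, ω₂=-0.096
apply F[1]=+20.000 → step 2: x=0.008, v=0.553, θ₁=-0.160, ω₁=-1.192, θ₂=-0.180, ω₂=-0.107
apply F[2]=+20.000 → step 3: x=0.023, v=0.895, θ₁=-0.189, ω₁=-1.728, θ₂=-0.182, ω₂=-0.110
apply F[3]=+5.589 → step 4: x=0.042, v=1.004, θ₁=-0.225, ω₁=-1.945, θ₂=-0.184, ω₂=-0.101
apply F[4]=-15.277 → step 5: x=0.060, v=0.782, θ₁=-0.262, ω₁=-1.719, θ₂=-0.186, ω₂=-0.068
apply F[5]=-20.000 → step 6: x=0.072, v=0.493, θ₁=-0.293, ω₁=-1.426, θ₂=-0.187, ω₂=-0.006
apply F[6]=-20.000 → step 7: x=0.080, v=0.210, θ₁=-0.319, ω₁=-1.166, θ₂=-0.186, ω₂=0.079
apply F[7]=-20.000 → step 8: x=0.081, v=-0.067, θ₁=-0.340, ω₁=-0.934, θ₂=-0.183, ω₂=0.186
apply F[8]=-20.000 → step 9: x=0.077, v=-0.341, θ₁=-0.357, ω₁=-0.724, θ₂=-0.178, ω₂=0.312
apply F[9]=-20.000 → step 10: x=0.067, v=-0.611, θ₁=-0.369, ω₁=-0.532, θ₂=-0.171, ω₂=0.454
apply F[10]=-20.000 → step 11: x=0.052, v=-0.879, θ₁=-0.378, ω₁=-0.355, θ₂=-0.160, ω₂=0.612
apply F[11]=-20.000 → step 12: x=0.032, v=-1.147, θ₁=-0.384, ω₁=-0.188, θ₂=-0.146, ω₂=0.784
apply F[12]=-20.000 → step 13: x=0.007, v=-1.414, θ₁=-0.386, ω₁=-0.028, θ₂=-0.129, ω₂=0.968
apply F[13]=-20.000 → step 14: x=-0.024, v=-1.683, θ₁=-0.385, ω₁=0.130, θ₂=-0.107, ω₂=1.163
apply F[14]=-20.000 → step 15: x=-0.061, v=-1.953, θ₁=-0.381, ω₁=0.288, θ₂=-0.082, ω₂=1.368
apply F[15]=-20.000 → step 16: x=-0.103, v=-2.226, θ₁=-0.373, ω₁=0.451, θ₂=-0.053, ω₂=1.582
apply F[16]=-20.000 → step 17: x=-0.150, v=-2.503, θ₁=-0.362, ω₁=0.623, θ₂=-0.019, ω₂=1.801
apply F[17]=-20.000 → step 18: x=-0.203, v=-2.784, θ₁=-0.348, ω₁=0.809, θ₂=0.019, ω₂=2.024
apply F[18]=-20.000 → step 19: x=-0.261, v=-3.070, θ₁=-0.330, ω₁=1.014, θ₂=0.062, ω₂=2.246
apply F[19]=-20.000 → step 20: x=-0.326, v=-3.361, θ₁=-0.307, ω₁=1.243, θ₂=0.109, ω₂=2.465
apply F[20]=-20.000 → step 21: x=-0.396, v=-3.660, θ₁=-0.280, ω₁=1.504, θ₂=0.161, ω₂=2.672
apply F[21]=-20.000 → step 22: x=-0.472, v=-3.965, θ₁=-0.247, ω₁=1.802, θ₂=0.216, ω₂=2.863
apply F[22]=-20.000 → step 23: x=-0.554, v=-4.277, θ₁=-0.208, ω₁=2.143, θ₂=0.275, ω₂=3.027
apply F[23]=-20.000 → step 24: x=-0.643, v=-4.597, θ₁=-0.161, ω₁=2.535, θ₂=0.337, ω₂=3.153
apply F[24]=-20.000 → step 25: x=-0.738, v=-4.922, θ₁=-0.106, ω₁=2.981, θ₂=0.401, ω₂=3.229
apply F[25]=-20.000 → step 26: x=-0.840, v=-5.252, θ₁=-0.041, ω₁=3.486, θ₂=0.466, ω₂=3.240
apply F[26]=-20.000 → step 27: x=-0.948, v=-5.583, θ₁=0.034, ω₁=4.049, θ₂=0.530, ω₂=3.168
apply F[27]=-20.000 → step 28: x=-1.063, v=-5.907, θ₁=0.121, ω₁=4.664, θ₂=0.592, ω₂=3.001
apply F[28]=-20.000 → step 29: x=-1.185, v=-6.214, θ₁=0.221, ω₁=5.316, θ₂=0.649, ω₂=2.733
Max |angle| over trajectory = 0.649 rad = 37.2°.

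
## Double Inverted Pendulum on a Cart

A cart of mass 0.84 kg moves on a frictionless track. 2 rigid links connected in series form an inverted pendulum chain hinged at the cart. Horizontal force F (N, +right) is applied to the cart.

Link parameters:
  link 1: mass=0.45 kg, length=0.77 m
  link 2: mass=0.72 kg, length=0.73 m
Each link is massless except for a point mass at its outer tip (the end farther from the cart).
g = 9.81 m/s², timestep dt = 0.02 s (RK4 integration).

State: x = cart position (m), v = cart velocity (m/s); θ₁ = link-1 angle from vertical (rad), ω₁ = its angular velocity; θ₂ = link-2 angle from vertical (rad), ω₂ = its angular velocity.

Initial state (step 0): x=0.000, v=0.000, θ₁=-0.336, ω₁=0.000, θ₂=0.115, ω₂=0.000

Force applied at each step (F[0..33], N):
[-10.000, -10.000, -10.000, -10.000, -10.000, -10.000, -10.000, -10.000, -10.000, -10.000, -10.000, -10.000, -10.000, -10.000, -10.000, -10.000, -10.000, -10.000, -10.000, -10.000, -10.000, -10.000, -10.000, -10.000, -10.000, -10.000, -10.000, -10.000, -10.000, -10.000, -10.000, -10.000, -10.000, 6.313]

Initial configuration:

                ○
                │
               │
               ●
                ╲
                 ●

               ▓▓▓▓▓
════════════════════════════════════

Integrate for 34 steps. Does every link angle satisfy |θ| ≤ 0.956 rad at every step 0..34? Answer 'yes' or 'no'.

Answer: no

Derivation:
apply F[0]=-10.000 → step 1: x=-0.002, v=-0.155, θ₁=-0.336, ω₁=-0.042, θ₂=0.118, ω₂=0.281
apply F[1]=-10.000 → step 2: x=-0.006, v=-0.311, θ₁=-0.338, ω₁=-0.082, θ₂=0.126, ω₂=0.564
apply F[2]=-10.000 → step 3: x=-0.014, v=-0.468, θ₁=-0.340, ω₁=-0.119, θ₂=0.140, ω₂=0.847
apply F[3]=-10.000 → step 4: x=-0.025, v=-0.627, θ₁=-0.342, ω₁=-0.150, θ₂=0.160, ω₂=1.132
apply F[4]=-10.000 → step 5: x=-0.039, v=-0.788, θ₁=-0.346, ω₁=-0.174, θ₂=0.186, ω₂=1.418
apply F[5]=-10.000 → step 6: x=-0.056, v=-0.953, θ₁=-0.349, ω₁=-0.187, θ₂=0.217, ω₂=1.704
apply F[6]=-10.000 → step 7: x=-0.077, v=-1.122, θ₁=-0.353, ω₁=-0.186, θ₂=0.254, ω₂=1.990
apply F[7]=-10.000 → step 8: x=-0.101, v=-1.295, θ₁=-0.357, ω₁=-0.167, θ₂=0.296, ω₂=2.274
apply F[8]=-10.000 → step 9: x=-0.129, v=-1.471, θ₁=-0.360, ω₁=-0.126, θ₂=0.345, ω₂=2.554
apply F[9]=-10.000 → step 10: x=-0.160, v=-1.652, θ₁=-0.361, ω₁=-0.059, θ₂=0.399, ω₂=2.830
apply F[10]=-10.000 → step 11: x=-0.195, v=-1.838, θ₁=-0.362, ω₁=0.038, θ₂=0.458, ω₂=3.101
apply F[11]=-10.000 → step 12: x=-0.234, v=-2.027, θ₁=-0.360, ω₁=0.168, θ₂=0.523, ω₂=3.366
apply F[12]=-10.000 → step 13: x=-0.276, v=-2.221, θ₁=-0.355, ω₁=0.335, θ₂=0.592, ω₂=3.624
apply F[13]=-10.000 → step 14: x=-0.323, v=-2.418, θ₁=-0.346, ω₁=0.543, θ₂=0.667, ω₂=3.875
apply F[14]=-10.000 → step 15: x=-0.373, v=-2.619, θ₁=-0.333, ω₁=0.795, θ₂=0.747, ω₂=4.119
apply F[15]=-10.000 → step 16: x=-0.427, v=-2.825, θ₁=-0.314, ω₁=1.096, θ₂=0.832, ω₂=4.351
apply F[16]=-10.000 → step 17: x=-0.486, v=-3.036, θ₁=-0.289, ω₁=1.447, θ₂=0.921, ω₂=4.569
apply F[17]=-10.000 → step 18: x=-0.549, v=-3.252, θ₁=-0.256, ω₁=1.852, θ₂=1.015, ω₂=4.766
apply F[18]=-10.000 → step 19: x=-0.616, v=-3.474, θ₁=-0.214, ω₁=2.312, θ₂=1.112, ω₂=4.930
apply F[19]=-10.000 → step 20: x=-0.688, v=-3.704, θ₁=-0.163, ω₁=2.825, θ₂=1.212, ω₂=5.048
apply F[20]=-10.000 → step 21: x=-0.764, v=-3.939, θ₁=-0.101, ω₁=3.386, θ₂=1.313, ω₂=5.098
apply F[21]=-10.000 → step 22: x=-0.846, v=-4.178, θ₁=-0.027, ω₁=3.981, θ₂=1.415, ω₂=5.056
apply F[22]=-10.000 → step 23: x=-0.931, v=-4.415, θ₁=0.059, ω₁=4.591, θ₂=1.515, ω₂=4.895
apply F[23]=-10.000 → step 24: x=-1.022, v=-4.640, θ₁=0.156, ω₁=5.191, θ₂=1.610, ω₂=4.591
apply F[24]=-10.000 → step 25: x=-1.117, v=-4.839, θ₁=0.266, ω₁=5.754, θ₂=1.697, ω₂=4.133
apply F[25]=-10.000 → step 26: x=-1.215, v=-5.000, θ₁=0.386, ω₁=6.260, θ₂=1.774, ω₂=3.525
apply F[26]=-10.000 → step 27: x=-1.317, v=-5.109, θ₁=0.516, ω₁=6.705, θ₂=1.837, ω₂=2.785
apply F[27]=-10.000 → step 28: x=-1.419, v=-5.156, θ₁=0.654, ω₁=7.103, θ₂=1.885, ω₂=1.940
apply F[28]=-10.000 → step 29: x=-1.522, v=-5.133, θ₁=0.800, ω₁=7.484, θ₂=1.914, ω₂=1.015
apply F[29]=-10.000 → step 30: x=-1.624, v=-5.028, θ₁=0.954, ω₁=7.885, θ₂=1.925, ω₂=0.029
apply F[30]=-10.000 → step 31: x=-1.723, v=-4.818, θ₁=1.116, ω₁=8.349, θ₂=1.915, ω₂=-1.003
apply F[31]=-10.000 → step 32: x=-1.816, v=-4.462, θ₁=1.288, ω₁=8.904, θ₂=1.885, ω₂=-2.046
apply F[32]=-10.000 → step 33: x=-1.900, v=-3.907, θ₁=1.473, ω₁=9.543, θ₂=1.834, ω₂=-2.993
apply F[33]=+6.313 → step 34: x=-1.969, v=-2.956, θ₁=1.669, ω₁=10.088, θ₂=1.769, ω₂=-3.454
Max |angle| over trajectory = 1.925 rad; bound = 0.956 → exceeded.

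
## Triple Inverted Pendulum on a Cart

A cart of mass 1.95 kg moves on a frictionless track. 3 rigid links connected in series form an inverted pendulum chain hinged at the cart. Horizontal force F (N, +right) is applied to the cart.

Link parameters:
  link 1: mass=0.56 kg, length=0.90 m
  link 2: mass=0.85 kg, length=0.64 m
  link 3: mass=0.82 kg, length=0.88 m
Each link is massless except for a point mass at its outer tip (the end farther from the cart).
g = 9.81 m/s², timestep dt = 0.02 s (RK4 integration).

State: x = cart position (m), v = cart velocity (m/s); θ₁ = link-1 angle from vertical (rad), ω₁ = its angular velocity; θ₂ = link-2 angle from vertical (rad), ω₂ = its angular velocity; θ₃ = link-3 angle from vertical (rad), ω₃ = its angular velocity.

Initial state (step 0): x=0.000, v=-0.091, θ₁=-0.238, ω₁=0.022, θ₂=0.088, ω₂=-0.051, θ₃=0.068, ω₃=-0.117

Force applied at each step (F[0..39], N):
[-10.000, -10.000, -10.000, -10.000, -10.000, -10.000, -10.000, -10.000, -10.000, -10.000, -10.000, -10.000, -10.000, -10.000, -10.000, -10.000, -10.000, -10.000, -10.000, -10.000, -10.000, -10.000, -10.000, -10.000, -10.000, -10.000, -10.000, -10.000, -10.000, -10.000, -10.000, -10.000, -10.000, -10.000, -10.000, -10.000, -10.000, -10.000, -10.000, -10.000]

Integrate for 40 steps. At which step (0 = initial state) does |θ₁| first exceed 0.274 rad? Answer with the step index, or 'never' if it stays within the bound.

apply F[0]=-10.000 → step 1: x=-0.002, v=-0.151, θ₁=-0.239, ω₁=-0.122, θ₂=0.090, ω₂=0.266, θ₃=0.066, ω₃=-0.124
apply F[1]=-10.000 → step 2: x=-0.006, v=-0.212, θ₁=-0.243, ω₁=-0.265, θ₂=0.099, ω₂=0.586, θ₃=0.063, ω₃=-0.134
apply F[2]=-10.000 → step 3: x=-0.011, v=-0.274, θ₁=-0.250, ω₁=-0.406, θ₂=0.114, ω₂=0.908, θ₃=0.060, ω₃=-0.147
apply F[3]=-10.000 → step 4: x=-0.017, v=-0.338, θ₁=-0.259, ω₁=-0.542, θ₂=0.135, ω₂=1.231, θ₃=0.057, ω₃=-0.165
apply F[4]=-10.000 → step 5: x=-0.024, v=-0.403, θ₁=-0.271, ω₁=-0.669, θ₂=0.163, ω₂=1.553, θ₃=0.054, ω₃=-0.186
apply F[5]=-10.000 → step 6: x=-0.033, v=-0.472, θ₁=-0.286, ω₁=-0.784, θ₂=0.197, ω₂=1.868, θ₃=0.050, ω₃=-0.211
apply F[6]=-10.000 → step 7: x=-0.043, v=-0.543, θ₁=-0.302, ω₁=-0.881, θ₂=0.237, ω₂=2.169, θ₃=0.045, ω₃=-0.237
apply F[7]=-10.000 → step 8: x=-0.055, v=-0.618, θ₁=-0.321, ω₁=-0.957, θ₂=0.284, ω₂=2.453, θ₃=0.040, ω₃=-0.260
apply F[8]=-10.000 → step 9: x=-0.068, v=-0.695, θ₁=-0.341, ω₁=-1.010, θ₂=0.335, ω₂=2.717, θ₃=0.035, ω₃=-0.279
apply F[9]=-10.000 → step 10: x=-0.083, v=-0.775, θ₁=-0.361, ω₁=-1.040, θ₂=0.392, ω₂=2.962, θ₃=0.029, ω₃=-0.292
apply F[10]=-10.000 → step 11: x=-0.099, v=-0.856, θ₁=-0.382, ω₁=-1.046, θ₂=0.454, ω₂=3.191, θ₃=0.023, ω₃=-0.296
apply F[11]=-10.000 → step 12: x=-0.117, v=-0.939, θ₁=-0.403, ω₁=-1.030, θ₂=0.520, ω₂=3.407, θ₃=0.017, ω₃=-0.291
apply F[12]=-10.000 → step 13: x=-0.137, v=-1.022, θ₁=-0.423, ω₁=-0.993, θ₂=0.590, ω₂=3.615, θ₃=0.012, ω₃=-0.274
apply F[13]=-10.000 → step 14: x=-0.158, v=-1.105, θ₁=-0.442, ω₁=-0.936, θ₂=0.664, ω₂=3.821, θ₃=0.006, ω₃=-0.244
apply F[14]=-10.000 → step 15: x=-0.181, v=-1.187, θ₁=-0.460, ω₁=-0.857, θ₂=0.743, ω₂=4.029, θ₃=0.002, ω₃=-0.201
apply F[15]=-10.000 → step 16: x=-0.205, v=-1.268, θ₁=-0.477, ω₁=-0.757, θ₂=0.826, ω₂=4.245, θ₃=-0.002, ω₃=-0.142
apply F[16]=-10.000 → step 17: x=-0.232, v=-1.348, θ₁=-0.490, ω₁=-0.634, θ₂=0.913, ω₂=4.475, θ₃=-0.004, ω₃=-0.064
apply F[17]=-10.000 → step 18: x=-0.259, v=-1.425, θ₁=-0.502, ω₁=-0.485, θ₂=1.005, ω₂=4.725, θ₃=-0.004, ω₃=0.035
apply F[18]=-10.000 → step 19: x=-0.288, v=-1.499, θ₁=-0.510, ω₁=-0.307, θ₂=1.102, ω₂=5.000, θ₃=-0.002, ω₃=0.158
apply F[19]=-10.000 → step 20: x=-0.319, v=-1.570, θ₁=-0.514, ω₁=-0.097, θ₂=1.205, ω₂=5.309, θ₃=0.003, ω₃=0.312
apply F[20]=-10.000 → step 21: x=-0.351, v=-1.636, θ₁=-0.513, ω₁=0.152, θ₂=1.315, ω₂=5.661, θ₃=0.011, ω₃=0.503
apply F[21]=-10.000 → step 22: x=-0.385, v=-1.697, θ₁=-0.507, ω₁=0.446, θ₂=1.432, ω₂=6.067, θ₃=0.023, ω₃=0.740
apply F[22]=-10.000 → step 23: x=-0.419, v=-1.750, θ₁=-0.495, ω₁=0.794, θ₂=1.558, ω₂=6.539, θ₃=0.041, ω₃=1.035
apply F[23]=-10.000 → step 24: x=-0.455, v=-1.795, θ₁=-0.475, ω₁=1.204, θ₂=1.694, ω₂=7.095, θ₃=0.065, ω₃=1.403
apply F[24]=-10.000 → step 25: x=-0.491, v=-1.829, θ₁=-0.446, ω₁=1.687, θ₂=1.842, ω₂=7.756, θ₃=0.097, ω₃=1.865
apply F[25]=-10.000 → step 26: x=-0.528, v=-1.851, θ₁=-0.407, ω₁=2.252, θ₂=2.005, ω₂=8.547, θ₃=0.140, ω₃=2.451
apply F[26]=-10.000 → step 27: x=-0.565, v=-1.856, θ₁=-0.356, ω₁=2.906, θ₂=2.185, ω₂=9.493, θ₃=0.197, ω₃=3.199
apply F[27]=-10.000 → step 28: x=-0.602, v=-1.846, θ₁=-0.290, ω₁=3.641, θ₂=2.386, ω₂=10.615, θ₃=0.270, ω₃=4.162
apply F[28]=-10.000 → step 29: x=-0.638, v=-1.824, θ₁=-0.210, ω₁=4.415, θ₂=2.611, ω₂=11.884, θ₃=0.365, ω₃=5.395
apply F[29]=-10.000 → step 30: x=-0.675, v=-1.814, θ₁=-0.114, ω₁=5.099, θ₂=2.861, ω₂=13.118, θ₃=0.487, ω₃=6.918
apply F[30]=-10.000 → step 31: x=-0.711, v=-1.862, θ₁=-0.008, ω₁=5.454, θ₂=3.132, ω₂=13.841, θ₃=0.643, ω₃=8.579
apply F[31]=-10.000 → step 32: x=-0.750, v=-2.002, θ₁=0.100, ω₁=5.328, θ₂=3.408, ω₂=13.591, θ₃=0.829, ω₃=9.982
apply F[32]=-10.000 → step 33: x=-0.792, v=-2.186, θ₁=0.203, ω₁=4.957, θ₂=3.671, ω₂=12.643, θ₃=1.038, ω₃=10.857
apply F[33]=-10.000 → step 34: x=-0.837, v=-2.350, θ₁=0.299, ω₁=4.657, θ₂=3.913, ω₂=11.587, θ₃=1.260, ω₃=11.305
apply F[34]=-10.000 → step 35: x=-0.886, v=-2.477, θ₁=0.391, ω₁=4.538, θ₂=4.136, ω₂=10.674, θ₃=1.489, ω₃=11.509
apply F[35]=-10.000 → step 36: x=-0.936, v=-2.571, θ₁=0.482, ω₁=4.586, θ₂=4.341, ω₂=9.914, θ₃=1.720, ω₃=11.584
apply F[36]=-10.000 → step 37: x=-0.988, v=-2.636, θ₁=0.575, ω₁=4.762, θ₂=4.533, ω₂=9.261, θ₃=1.952, ω₃=11.583
apply F[37]=-10.000 → step 38: x=-1.041, v=-2.676, θ₁=0.673, ω₁=5.029, θ₂=4.712, ω₂=8.679, θ₃=2.183, ω₃=11.531
apply F[38]=-10.000 → step 39: x=-1.095, v=-2.690, θ₁=0.777, ω₁=5.361, θ₂=4.880, ω₂=8.146, θ₃=2.413, ω₃=11.443
apply F[39]=-10.000 → step 40: x=-1.149, v=-2.677, θ₁=0.888, ω₁=5.734, θ₂=5.038, ω₂=7.656, θ₃=2.640, ω₃=11.327
|θ₁| = 0.286 > 0.274 first at step 6.

Answer: 6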